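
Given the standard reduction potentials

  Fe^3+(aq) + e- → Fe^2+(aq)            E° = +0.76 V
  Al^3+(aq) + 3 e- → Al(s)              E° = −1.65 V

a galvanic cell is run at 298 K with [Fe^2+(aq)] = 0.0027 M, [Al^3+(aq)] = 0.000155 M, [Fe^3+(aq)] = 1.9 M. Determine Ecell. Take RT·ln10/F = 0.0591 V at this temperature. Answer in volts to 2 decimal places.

Since E°(Fe³⁺/Fe²⁺) > E°(Al³⁺/Al), Fe³⁺/Fe²⁺ serves as the cathode.
E°cell = +0.76 − (−1.65) = +2.41 V, with n = 3 electrons transferred.
For the overall reaction 3 Fe^3+(aq) + Al(s) → 3 Fe^2+(aq) + Al^3+(aq), Q = ([Fe^2+(aq)]^3·[Al^3+(aq)]) / [Fe^3+(aq)]^3 = 4.45×10^−13, giving log Q = −12.352.
By the Nernst equation, E = +2.41 − (0.0591/3)·(−12.352) = +2.65 V.

+2.65 V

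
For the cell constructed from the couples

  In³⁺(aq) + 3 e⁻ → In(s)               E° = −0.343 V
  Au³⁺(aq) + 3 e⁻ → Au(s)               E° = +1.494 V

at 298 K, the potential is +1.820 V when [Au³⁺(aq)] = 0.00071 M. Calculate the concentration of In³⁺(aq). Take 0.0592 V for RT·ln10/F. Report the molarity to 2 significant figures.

Au³⁺/Au is the cathode (higher E°); E°cell = +1.494 − (−0.343) = +1.837 V with n = 3.
From the Nernst equation, log Q = n(E° − E)/0.0592 = 3·(+1.837 − (+1.820))/0.0592 = 0.861.
The balanced reaction is Au³⁺(aq) + In(s) → Au(s) + In³⁺(aq), so Q = [In³⁺(aq)] / [Au³⁺(aq)].
Solving for the unknown gives log [In³⁺(aq)] = −2.288, so [In³⁺(aq)] ≈ 0.0052 M.

0.0052 M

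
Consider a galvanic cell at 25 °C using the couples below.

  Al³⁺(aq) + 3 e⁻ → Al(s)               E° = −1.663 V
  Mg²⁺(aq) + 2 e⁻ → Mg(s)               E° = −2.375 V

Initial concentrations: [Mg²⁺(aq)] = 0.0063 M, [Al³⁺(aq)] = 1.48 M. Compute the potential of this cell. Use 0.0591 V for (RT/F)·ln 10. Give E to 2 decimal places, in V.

Al³⁺/Al is reduced (cathode, E° = −1.663 V) and Mg²⁺/Mg is oxidized (anode).
E°cell = −1.663 − (−2.375) = +0.712 V, with n = 6 electrons transferred.
For the overall reaction 2 Al³⁺(aq) + 3 Mg(s) → 2 Al(s) + 3 Mg²⁺(aq), Q = [Mg²⁺(aq)]^3 / [Al³⁺(aq)]^2 = 1.14×10^−7, giving log Q = −6.943.
By the Nernst equation, E = +0.712 − (0.0591/6)·(−6.943) = +0.78 V.

+0.78 V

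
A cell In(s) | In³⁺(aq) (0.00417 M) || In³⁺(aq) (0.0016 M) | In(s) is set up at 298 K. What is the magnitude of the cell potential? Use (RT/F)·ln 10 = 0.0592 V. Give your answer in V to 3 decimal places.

0.008 V

For a concentration cell E°cell = 0, since both electrodes use the same couple.
The compartment with the higher In³⁺(aq) concentration (0.00417 M) acts as the cathode; ions are reduced there and produced at the dilute (0.0016 M) anode.
With n = 3, Ecell = −(0.0592/3)·log([dilute]/[conc]) = −(0.0592/3)·log(0.0016/0.00417) = +0.008 V.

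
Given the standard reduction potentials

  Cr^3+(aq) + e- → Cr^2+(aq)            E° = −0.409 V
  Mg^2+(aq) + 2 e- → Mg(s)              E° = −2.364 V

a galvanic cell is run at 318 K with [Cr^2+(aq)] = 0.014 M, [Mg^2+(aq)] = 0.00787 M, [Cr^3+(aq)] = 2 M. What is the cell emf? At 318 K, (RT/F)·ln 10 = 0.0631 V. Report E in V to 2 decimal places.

+2.16 V

Cr³⁺/Cr²⁺ is reduced (cathode, E° = −0.409 V) and Mg²⁺/Mg is oxidized (anode).
E°cell = −0.409 − (−2.364) = +1.955 V, with n = 2 electrons transferred.
The balanced reaction is 2 Cr^3+(aq) + Mg(s) → 2 Cr^2+(aq) + Mg^2+(aq), so Q = ([Cr^2+(aq)]^2·[Mg^2+(aq)]) / [Cr^3+(aq)]^2 = 3.86×10^−7 and log Q = −6.414.
By the Nernst equation, E = +1.955 − (0.0631/2)·(−6.414) = +2.16 V.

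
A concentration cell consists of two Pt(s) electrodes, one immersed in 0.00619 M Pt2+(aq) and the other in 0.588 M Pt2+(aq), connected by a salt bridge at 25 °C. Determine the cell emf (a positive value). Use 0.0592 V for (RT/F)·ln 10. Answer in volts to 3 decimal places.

0.059 V

For a concentration cell E°cell = 0, since both electrodes use the same couple.
The compartment with the higher Pt2+(aq) concentration (0.588 M) acts as the cathode; ions are reduced there and produced at the dilute (0.00619 M) anode.
With n = 2, Ecell = −(0.0592/2)·log([dilute]/[conc]) = −(0.0592/2)·log(0.00619/0.588) = +0.059 V.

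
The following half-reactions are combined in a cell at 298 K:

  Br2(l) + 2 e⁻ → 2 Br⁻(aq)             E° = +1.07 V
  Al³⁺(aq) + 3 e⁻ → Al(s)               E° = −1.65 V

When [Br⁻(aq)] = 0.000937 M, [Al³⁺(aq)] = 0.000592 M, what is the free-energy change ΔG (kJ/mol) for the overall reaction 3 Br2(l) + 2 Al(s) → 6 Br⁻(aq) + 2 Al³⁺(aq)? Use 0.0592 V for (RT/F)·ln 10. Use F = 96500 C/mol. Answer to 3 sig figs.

−1720 kJ/mol

The standard cell potential is +1.07 − (−1.65) = +2.72 V, with n = 6 electrons in the balanced equation.
The reaction quotient is [Br⁻(aq)]^6·[Al³⁺(aq)]^2 = 2.37×10^−25; by Nernst, E = +2.72 − (0.0592/6)(−24.625) = +2.9630 V.
Then ΔG = −nFE = −6 × 96500 × +2.9630 J/mol = −1720 kJ/mol.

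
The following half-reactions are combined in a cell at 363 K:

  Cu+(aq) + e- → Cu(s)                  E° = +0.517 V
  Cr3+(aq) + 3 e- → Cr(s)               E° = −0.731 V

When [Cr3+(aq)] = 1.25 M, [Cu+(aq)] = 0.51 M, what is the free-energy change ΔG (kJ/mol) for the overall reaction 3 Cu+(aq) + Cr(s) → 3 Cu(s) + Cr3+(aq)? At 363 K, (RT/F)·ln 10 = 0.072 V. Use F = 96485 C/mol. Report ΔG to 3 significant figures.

−354 kJ/mol

The standard cell potential is +0.517 − (−0.731) = +1.248 V, with n = 3 electrons in the balanced equation.
Q = [Cr3+(aq)] / [Cu+(aq)]^3 = 9.42, so log Q = 0.974 and E = +1.248 − (0.072/3)(0.974) = +1.2246 V.
ΔG = −nFE = −(3)(96485)(+1.2246) J/mol = −354 kJ/mol.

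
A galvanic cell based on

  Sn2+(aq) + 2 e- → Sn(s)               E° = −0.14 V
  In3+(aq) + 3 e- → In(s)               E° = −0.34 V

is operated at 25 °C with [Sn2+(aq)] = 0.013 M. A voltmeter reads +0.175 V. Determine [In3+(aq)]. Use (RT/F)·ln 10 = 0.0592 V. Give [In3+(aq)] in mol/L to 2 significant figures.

With Sn²⁺/Sn at the cathode and In³⁺/In at the anode, E°cell = −0.14 − (−0.34) = +0.20 V (n = 6).
Since E = E° − (0.0592/n)·log Q, log Q = n(E° − E)/0.0592 = 2.534.
For 3 Sn2+(aq) + 2 In(s) → 3 Sn(s) + 2 In3+(aq), the reaction quotient is Q = [In3+(aq)]^2 / [Sn2+(aq)]^3.
Isolating [In3+(aq)] in Q = 10^{2.534} yields log [In3+(aq)] = −1.562, i.e. 0.027 M.

0.027 M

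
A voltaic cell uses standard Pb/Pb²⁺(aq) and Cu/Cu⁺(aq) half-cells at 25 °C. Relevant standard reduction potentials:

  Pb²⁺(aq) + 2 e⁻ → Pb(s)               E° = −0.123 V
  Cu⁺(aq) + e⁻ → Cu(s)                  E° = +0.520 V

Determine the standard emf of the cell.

Of the two couples in this cell, the one with the more positive reduction potential is reduced at the cathode: here that is Cu⁺/Cu (+0.520 V); Pb²⁺/Pb (−0.123 V) is the anode.
E°cell = E°(cathode) − E°(anode) = +0.520 − (−0.123) = +0.643 V.

+0.643 V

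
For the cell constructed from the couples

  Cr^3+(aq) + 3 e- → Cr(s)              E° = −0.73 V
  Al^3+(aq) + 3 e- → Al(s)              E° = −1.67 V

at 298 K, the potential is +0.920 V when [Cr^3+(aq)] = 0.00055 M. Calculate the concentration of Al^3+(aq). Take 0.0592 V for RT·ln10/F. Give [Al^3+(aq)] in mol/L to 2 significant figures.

0.0057 M

Cr³⁺/Cr is the cathode (higher E°); E°cell = −0.73 − (−1.67) = +0.94 V with n = 3.
Since E = E° − (0.0592/n)·log Q, log Q = n(E° − E)/0.0592 = 1.014.
Balancing electrons gives Cr^3+(aq) + Al(s) → Cr(s) + Al^3+(aq); thus Q = [Al^3+(aq)] / [Cr^3+(aq)].
Substituting the known concentrations and solving, log [Al^3+(aq)] = −2.246 and [Al^3+(aq)] = 0.0057 M.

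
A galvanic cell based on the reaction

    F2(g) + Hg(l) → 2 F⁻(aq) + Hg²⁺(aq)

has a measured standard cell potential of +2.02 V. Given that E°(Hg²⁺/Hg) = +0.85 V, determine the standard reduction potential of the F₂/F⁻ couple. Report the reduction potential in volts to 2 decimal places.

In the reaction as written the F₂/F⁻ couple is reduced (cathode) and Hg²⁺/Hg is oxidized (anode), so E°cell = E°(F₂/F⁻) − E°(Hg²⁺/Hg).
E°(F₂/F⁻) = E°cell + E°(anode) = +2.02 + (+0.85) = +2.87 V.

+2.87 V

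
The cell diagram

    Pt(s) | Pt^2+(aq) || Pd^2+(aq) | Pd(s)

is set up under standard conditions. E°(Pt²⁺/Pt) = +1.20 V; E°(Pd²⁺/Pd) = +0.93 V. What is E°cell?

−0.27 V

By convention the left-hand electrode in cell notation is the anode (oxidation) and the right-hand electrode is the cathode (reduction).
E°cell = E°(right) − E°(left) = +0.93 − (+1.20) = −0.27 V.
The negative sign shows that, as written, the cell would require an external voltage to drive the reaction.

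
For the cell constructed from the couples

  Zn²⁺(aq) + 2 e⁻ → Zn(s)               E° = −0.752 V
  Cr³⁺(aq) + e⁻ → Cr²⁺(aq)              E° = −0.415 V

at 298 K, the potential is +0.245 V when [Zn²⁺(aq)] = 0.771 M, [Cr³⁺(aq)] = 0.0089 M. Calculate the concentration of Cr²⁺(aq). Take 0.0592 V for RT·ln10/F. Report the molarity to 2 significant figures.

Cr³⁺/Cr²⁺ is the cathode (higher E°); E°cell = −0.415 − (−0.752) = +0.337 V with n = 2.
From the Nernst equation, log Q = n(E° − E)/0.0592 = 2·(+0.337 − (+0.245))/0.0592 = 3.108.
For 2 Cr³⁺(aq) + Zn(s) → 2 Cr²⁺(aq) + Zn²⁺(aq), the reaction quotient is Q = ([Cr²⁺(aq)]^2·[Zn²⁺(aq)]) / [Cr³⁺(aq)]^2.
Solving for the unknown gives log [Cr²⁺(aq)] = −0.440, so [Cr²⁺(aq)] ≈ 0.36 M.

0.36 M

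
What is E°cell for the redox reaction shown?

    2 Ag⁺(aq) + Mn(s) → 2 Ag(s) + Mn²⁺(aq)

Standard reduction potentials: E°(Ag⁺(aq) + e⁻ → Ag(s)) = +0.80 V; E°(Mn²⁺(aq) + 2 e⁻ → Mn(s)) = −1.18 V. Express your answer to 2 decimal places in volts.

+1.98 V

Ag⁺(aq) gains electrons, so the Ag⁺/Ag couple is the cathode; the Mn²⁺/Mn couple is the anode.
E°cell = E°(cathode) − E°(anode) = +0.80 − (−1.18) = +1.98 V.
The positive value indicates the reaction is spontaneous as written.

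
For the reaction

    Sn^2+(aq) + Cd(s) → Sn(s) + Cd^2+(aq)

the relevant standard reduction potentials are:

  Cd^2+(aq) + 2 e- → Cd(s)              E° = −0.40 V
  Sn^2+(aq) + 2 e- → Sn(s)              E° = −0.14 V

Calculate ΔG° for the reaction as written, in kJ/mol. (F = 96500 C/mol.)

In the reaction as written Sn^2+(aq) is reduced, so the Sn²⁺/Sn couple is the cathode and Cd²⁺/Cd is the anode.
E°cell = −0.14 − (−0.40) = +0.26 V; balancing electrons gives n = 2.
ΔG° = −nFE°cell = −(2)(96500)(+0.26) J/mol = −50.2 kJ/mol.

−50.2 kJ/mol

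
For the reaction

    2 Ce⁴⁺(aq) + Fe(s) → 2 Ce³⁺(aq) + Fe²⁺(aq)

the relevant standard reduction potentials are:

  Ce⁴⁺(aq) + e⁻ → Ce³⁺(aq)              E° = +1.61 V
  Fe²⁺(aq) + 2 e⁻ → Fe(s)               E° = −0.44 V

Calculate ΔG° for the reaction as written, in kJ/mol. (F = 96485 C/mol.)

In the reaction as written Ce⁴⁺(aq) is reduced, so the Ce⁴⁺/Ce³⁺ couple is the cathode and Fe²⁺/Fe is the anode.
E°cell = +1.61 − (−0.44) = +2.05 V; balancing electrons gives n = 2.
ΔG° = −nFE°cell = −(2)(96485)(+2.05) J/mol = −396 kJ/mol.

−396 kJ/mol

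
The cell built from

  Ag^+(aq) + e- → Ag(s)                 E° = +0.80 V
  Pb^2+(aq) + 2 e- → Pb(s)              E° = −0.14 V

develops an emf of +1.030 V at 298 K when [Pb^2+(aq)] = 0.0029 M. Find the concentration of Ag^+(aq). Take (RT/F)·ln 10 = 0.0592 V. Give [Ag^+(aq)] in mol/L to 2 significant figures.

Ag⁺/Ag is the cathode (higher E°); E°cell = +0.80 − (−0.14) = +0.94 V with n = 2.
Since E = E° − (0.0592/n)·log Q, log Q = n(E° − E)/0.0592 = −3.041.
For 2 Ag^+(aq) + Pb(s) → 2 Ag(s) + Pb^2+(aq), the reaction quotient is Q = [Pb^2+(aq)] / [Ag^+(aq)]^2.
Solving for the unknown gives log [Ag^+(aq)] = 0.252, so [Ag^+(aq)] ≈ 1.8 M.

1.8 M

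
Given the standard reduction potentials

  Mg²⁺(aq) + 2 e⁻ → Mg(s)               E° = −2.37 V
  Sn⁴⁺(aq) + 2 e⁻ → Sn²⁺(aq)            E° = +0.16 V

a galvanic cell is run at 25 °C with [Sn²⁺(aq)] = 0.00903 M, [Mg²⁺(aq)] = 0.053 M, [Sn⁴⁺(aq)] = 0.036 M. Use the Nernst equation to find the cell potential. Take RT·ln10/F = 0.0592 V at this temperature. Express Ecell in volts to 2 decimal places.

+2.59 V

Sn⁴⁺/Sn²⁺ is reduced (cathode, E° = +0.16 V) and Mg²⁺/Mg is oxidized (anode).
E°cell = E°cat − E°an = +0.16 − (−2.37) = +2.53 V; n = 2.
The balanced reaction is Sn⁴⁺(aq) + Mg(s) → Sn²⁺(aq) + Mg²⁺(aq), so Q = ([Sn²⁺(aq)]·[Mg²⁺(aq)]) / [Sn⁴⁺(aq)] = 0.0133 and log Q = −1.876.
E = E° − (0.0592/n)·log Q = +2.53 − (0.0592/2)(−1.876) = +2.59 V.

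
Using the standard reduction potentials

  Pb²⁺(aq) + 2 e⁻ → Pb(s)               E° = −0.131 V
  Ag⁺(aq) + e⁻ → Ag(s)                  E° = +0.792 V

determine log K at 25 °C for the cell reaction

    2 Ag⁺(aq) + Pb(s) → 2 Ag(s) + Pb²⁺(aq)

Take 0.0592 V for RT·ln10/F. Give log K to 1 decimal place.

The Ag⁺/Ag couple is reduced (cathode); E°cell = +0.792 − (−0.131) = +0.923 V with n = 2.
At equilibrium E = 0, so log K = nE°cell / 0.0592 = (2)(+0.923) / 0.0592 = 31.2.

log K = 31.2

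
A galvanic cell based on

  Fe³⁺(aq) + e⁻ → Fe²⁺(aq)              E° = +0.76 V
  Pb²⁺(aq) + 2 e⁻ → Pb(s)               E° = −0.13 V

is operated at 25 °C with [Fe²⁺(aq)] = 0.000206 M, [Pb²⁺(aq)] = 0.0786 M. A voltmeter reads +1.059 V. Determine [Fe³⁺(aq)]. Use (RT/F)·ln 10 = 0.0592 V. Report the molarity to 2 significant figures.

0.041 M

With Fe³⁺/Fe²⁺ at the cathode and Pb²⁺/Pb at the anode, E°cell = +0.76 − (−0.13) = +0.89 V (n = 2).
Rearranging E = E° − (0.0592/n)·log Q gives log Q = 2(+0.89 − (+1.059))/0.0592 = −5.709.
Balancing electrons gives 2 Fe³⁺(aq) + Pb(s) → 2 Fe²⁺(aq) + Pb²⁺(aq); thus Q = ([Fe²⁺(aq)]^2·[Pb²⁺(aq)]) / [Fe³⁺(aq)]^2.
Isolating [Fe³⁺(aq)] in Q = 10^{−5.709} yields log [Fe³⁺(aq)] = −1.384, i.e. 0.041 M.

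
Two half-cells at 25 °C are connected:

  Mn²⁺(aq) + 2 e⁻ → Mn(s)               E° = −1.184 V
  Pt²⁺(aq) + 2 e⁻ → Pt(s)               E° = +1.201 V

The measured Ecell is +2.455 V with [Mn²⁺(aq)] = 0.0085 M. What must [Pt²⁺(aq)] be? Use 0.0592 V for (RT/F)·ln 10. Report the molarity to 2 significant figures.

With Pt²⁺/Pt at the cathode and Mn²⁺/Mn at the anode, E°cell = +1.201 − (−1.184) = +2.385 V (n = 2).
From the Nernst equation, log Q = n(E° − E)/0.0592 = 2·(+2.385 − (+2.455))/0.0592 = −2.365.
For Pt²⁺(aq) + Mn(s) → Pt(s) + Mn²⁺(aq), the reaction quotient is Q = [Mn²⁺(aq)] / [Pt²⁺(aq)].
Isolating [Pt²⁺(aq)] in Q = 10^{−2.365} yields log [Pt²⁺(aq)] = 0.294, i.e. 2.0 M.

2.0 M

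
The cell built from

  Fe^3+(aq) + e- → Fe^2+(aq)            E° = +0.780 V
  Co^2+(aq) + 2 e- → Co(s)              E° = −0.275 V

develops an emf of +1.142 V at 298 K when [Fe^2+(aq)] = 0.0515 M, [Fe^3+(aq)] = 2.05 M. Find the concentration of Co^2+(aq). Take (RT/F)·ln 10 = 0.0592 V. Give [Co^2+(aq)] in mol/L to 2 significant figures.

The Fe³⁺/Fe²⁺ couple has the larger reduction potential, so it is the cathode: E°cell = +0.780 − (−0.275) = +1.055 V and n = 2.
Rearranging E = E° − (0.0592/n)·log Q gives log Q = 2(+1.055 − (+1.142))/0.0592 = −2.939.
The balanced reaction is 2 Fe^3+(aq) + Co(s) → 2 Fe^2+(aq) + Co^2+(aq), so Q = ([Fe^2+(aq)]^2·[Co^2+(aq)]) / [Fe^3+(aq)]^2.
Substituting the known concentrations and solving, log [Co^2+(aq)] = 0.261 and [Co^2+(aq)] = 1.8 M.

1.8 M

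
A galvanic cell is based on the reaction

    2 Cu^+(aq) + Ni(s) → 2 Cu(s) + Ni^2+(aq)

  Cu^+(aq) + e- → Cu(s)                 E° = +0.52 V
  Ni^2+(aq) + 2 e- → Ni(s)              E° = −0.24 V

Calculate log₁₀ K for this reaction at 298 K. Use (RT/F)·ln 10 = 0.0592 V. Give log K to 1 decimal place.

The Cu⁺/Cu couple is reduced (cathode); E°cell = +0.52 − (−0.24) = +0.76 V with n = 2.
At equilibrium E = 0, so log K = nE°cell / 0.0592 = (2)(+0.76) / 0.0592 = 25.7.

log K = 25.7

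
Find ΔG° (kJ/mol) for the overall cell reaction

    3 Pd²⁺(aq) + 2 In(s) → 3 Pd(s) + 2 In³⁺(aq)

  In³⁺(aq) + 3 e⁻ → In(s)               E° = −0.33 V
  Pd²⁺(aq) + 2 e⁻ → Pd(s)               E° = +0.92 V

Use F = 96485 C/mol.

−724 kJ/mol

In the reaction as written Pd²⁺(aq) is reduced, so the Pd²⁺/Pd couple is the cathode and In³⁺/In is the anode.
E°cell = +0.92 − (−0.33) = +1.25 V; balancing electrons gives n = 6.
ΔG° = −nFE°cell = −(6)(96485)(+1.25) J/mol = −724 kJ/mol.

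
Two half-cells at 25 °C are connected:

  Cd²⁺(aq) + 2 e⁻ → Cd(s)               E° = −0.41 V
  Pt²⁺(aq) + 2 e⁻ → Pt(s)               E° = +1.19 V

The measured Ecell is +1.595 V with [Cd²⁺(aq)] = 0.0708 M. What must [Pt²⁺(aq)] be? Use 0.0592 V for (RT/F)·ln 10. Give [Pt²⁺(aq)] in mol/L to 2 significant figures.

Pt²⁺/Pt is the cathode (higher E°); E°cell = +1.19 − (−0.41) = +1.60 V with n = 2.
Since E = E° − (0.0592/n)·log Q, log Q = n(E° − E)/0.0592 = 0.169.
The balanced reaction is Pt²⁺(aq) + Cd(s) → Pt(s) + Cd²⁺(aq), so Q = [Cd²⁺(aq)] / [Pt²⁺(aq)].
Substituting the known concentrations and solving, log [Pt²⁺(aq)] = −1.319 and [Pt²⁺(aq)] = 0.048 M.

0.048 M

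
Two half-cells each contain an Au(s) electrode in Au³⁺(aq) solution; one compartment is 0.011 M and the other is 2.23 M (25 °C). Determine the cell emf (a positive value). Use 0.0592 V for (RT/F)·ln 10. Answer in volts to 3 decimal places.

0.046 V

For a concentration cell E°cell = 0, since both electrodes use the same couple.
The compartment with the higher Au³⁺(aq) concentration (2.23 M) acts as the cathode; ions are reduced there and produced at the dilute (0.011 M) anode.
With n = 3, Ecell = −(0.0592/3)·log([dilute]/[conc]) = −(0.0592/3)·log(0.011/2.23) = +0.046 V.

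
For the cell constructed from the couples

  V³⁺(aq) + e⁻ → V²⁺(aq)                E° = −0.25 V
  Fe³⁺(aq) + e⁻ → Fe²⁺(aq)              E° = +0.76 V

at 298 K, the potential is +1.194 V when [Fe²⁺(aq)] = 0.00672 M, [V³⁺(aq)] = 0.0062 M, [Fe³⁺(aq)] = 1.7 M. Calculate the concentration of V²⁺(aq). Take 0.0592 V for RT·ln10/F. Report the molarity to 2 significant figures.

0.031 M

Fe³⁺/Fe²⁺ is the cathode (higher E°); E°cell = +0.76 − (−0.25) = +1.01 V with n = 1.
Since E = E° − (0.0592/n)·log Q, log Q = n(E° − E)/0.0592 = −3.108.
Balancing electrons gives Fe³⁺(aq) + V²⁺(aq) → Fe²⁺(aq) + V³⁺(aq); thus Q = ([Fe²⁺(aq)]·[V³⁺(aq)]) / ([Fe³⁺(aq)]·[V²⁺(aq)]).
Isolating [V²⁺(aq)] in Q = 10^{−3.108} yields log [V²⁺(aq)] = −1.503, i.e. 0.031 M.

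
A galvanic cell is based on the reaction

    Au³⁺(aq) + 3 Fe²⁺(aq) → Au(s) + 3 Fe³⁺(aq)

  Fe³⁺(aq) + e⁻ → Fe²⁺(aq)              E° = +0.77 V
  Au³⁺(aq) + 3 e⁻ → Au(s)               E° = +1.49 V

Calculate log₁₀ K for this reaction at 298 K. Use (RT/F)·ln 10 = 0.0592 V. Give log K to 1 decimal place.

log K = 36.5

The Au³⁺/Au couple is reduced (cathode); E°cell = +1.49 − (+0.77) = +0.72 V with n = 3.
At equilibrium E = 0, so log K = nE°cell / 0.0592 = (3)(+0.72) / 0.0592 = 36.5.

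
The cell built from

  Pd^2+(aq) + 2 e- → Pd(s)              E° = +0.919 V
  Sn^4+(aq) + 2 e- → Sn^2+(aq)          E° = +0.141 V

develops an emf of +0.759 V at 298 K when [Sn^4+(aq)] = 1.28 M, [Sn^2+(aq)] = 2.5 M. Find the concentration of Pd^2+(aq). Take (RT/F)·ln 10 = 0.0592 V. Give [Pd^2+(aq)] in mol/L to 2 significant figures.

0.12 M

The Pd²⁺/Pd couple has the larger reduction potential, so it is the cathode: E°cell = +0.919 − (+0.141) = +0.778 V and n = 2.
From the Nernst equation, log Q = n(E° − E)/0.0592 = 2·(+0.778 − (+0.759))/0.0592 = 0.642.
Balancing electrons gives Pd^2+(aq) + Sn^2+(aq) → Pd(s) + Sn^4+(aq); thus Q = [Sn^4+(aq)] / ([Pd^2+(aq)]·[Sn^2+(aq)]).
Substituting the known concentrations and solving, log [Pd^2+(aq)] = −0.933 and [Pd^2+(aq)] = 0.12 M.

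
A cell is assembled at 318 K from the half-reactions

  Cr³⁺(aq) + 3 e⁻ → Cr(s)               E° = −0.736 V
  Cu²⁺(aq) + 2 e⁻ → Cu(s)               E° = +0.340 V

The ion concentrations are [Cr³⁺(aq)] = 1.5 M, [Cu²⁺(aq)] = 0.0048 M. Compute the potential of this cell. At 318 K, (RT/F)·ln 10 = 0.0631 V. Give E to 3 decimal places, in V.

Since E°(Cu²⁺/Cu) > E°(Cr³⁺/Cr), Cu²⁺/Cu serves as the cathode.
E°cell = E°cat − E°an = +0.340 − (−0.736) = +1.076 V; n = 6.
Balancing gives 3 Cu²⁺(aq) + 2 Cr(s) → 3 Cu(s) + 2 Cr³⁺(aq); hence Q = [Cr³⁺(aq)]^2 / [Cu²⁺(aq)]^3 = 2.03×10^7 (log Q = 7.308).
Applying E = E° − (RT ln10/nF)·log Q gives +1.076 − (0.0631/6)(7.308) = +0.999 V.

+0.999 V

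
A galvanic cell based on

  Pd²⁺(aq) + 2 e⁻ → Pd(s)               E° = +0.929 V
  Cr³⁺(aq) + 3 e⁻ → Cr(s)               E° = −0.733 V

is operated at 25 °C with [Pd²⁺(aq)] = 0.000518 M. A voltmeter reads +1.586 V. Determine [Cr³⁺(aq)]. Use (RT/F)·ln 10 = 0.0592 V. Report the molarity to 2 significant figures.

0.084 M

With Pd²⁺/Pd at the cathode and Cr³⁺/Cr at the anode, E°cell = +0.929 − (−0.733) = +1.662 V (n = 6).
From the Nernst equation, log Q = n(E° − E)/0.0592 = 6·(+1.662 − (+1.586))/0.0592 = 7.703.
For 3 Pd²⁺(aq) + 2 Cr(s) → 3 Pd(s) + 2 Cr³⁺(aq), the reaction quotient is Q = [Cr³⁺(aq)]^2 / [Pd²⁺(aq)]^3.
Isolating [Cr³⁺(aq)] in Q = 10^{7.703} yields log [Cr³⁺(aq)] = −1.077, i.e. 0.084 M.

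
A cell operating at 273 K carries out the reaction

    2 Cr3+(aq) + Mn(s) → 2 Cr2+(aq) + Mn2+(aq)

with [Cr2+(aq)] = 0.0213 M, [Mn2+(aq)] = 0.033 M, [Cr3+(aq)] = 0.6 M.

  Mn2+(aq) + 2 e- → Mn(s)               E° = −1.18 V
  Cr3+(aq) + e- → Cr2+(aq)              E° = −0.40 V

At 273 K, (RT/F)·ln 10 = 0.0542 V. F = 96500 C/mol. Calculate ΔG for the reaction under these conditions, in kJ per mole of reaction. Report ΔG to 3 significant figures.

E°cell = −0.40 − (−1.18) = +0.78 V; the balanced reaction transfers n = 2 electrons.
Q = ([Cr2+(aq)]^2·[Mn2+(aq)]) / [Cr3+(aq)]^2 = 4.16×10^−5, so log Q = −4.381 and E = +0.78 − (0.0542/2)(−4.381) = +0.8987 V.
Then ΔG = −nFE = −2 × 96500 × +0.8987 J/mol = −173 kJ/mol.

−173 kJ/mol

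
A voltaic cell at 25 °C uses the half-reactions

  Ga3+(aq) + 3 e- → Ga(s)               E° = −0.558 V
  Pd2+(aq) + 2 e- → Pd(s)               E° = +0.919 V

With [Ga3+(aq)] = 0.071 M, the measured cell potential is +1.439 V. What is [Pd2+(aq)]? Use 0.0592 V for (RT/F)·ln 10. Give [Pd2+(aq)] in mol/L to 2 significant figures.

The Pd²⁺/Pd couple has the larger reduction potential, so it is the cathode: E°cell = +0.919 − (−0.558) = +1.477 V and n = 6.
Since E = E° − (0.0592/n)·log Q, log Q = n(E° − E)/0.0592 = 3.851.
Balancing electrons gives 3 Pd2+(aq) + 2 Ga(s) → 3 Pd(s) + 2 Ga3+(aq); thus Q = [Ga3+(aq)]^2 / [Pd2+(aq)]^3.
Isolating [Pd2+(aq)] in Q = 10^{3.851} yields log [Pd2+(aq)] = −2.049, i.e. 0.0089 M.

0.0089 M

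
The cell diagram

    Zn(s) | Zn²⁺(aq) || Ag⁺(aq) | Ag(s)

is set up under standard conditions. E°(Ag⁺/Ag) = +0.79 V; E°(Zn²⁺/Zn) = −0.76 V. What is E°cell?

By convention the left-hand electrode in cell notation is the anode (oxidation) and the right-hand electrode is the cathode (reduction).
E°cell = E°(right) − E°(left) = +0.79 − (−0.76) = +1.55 V.

+1.55 V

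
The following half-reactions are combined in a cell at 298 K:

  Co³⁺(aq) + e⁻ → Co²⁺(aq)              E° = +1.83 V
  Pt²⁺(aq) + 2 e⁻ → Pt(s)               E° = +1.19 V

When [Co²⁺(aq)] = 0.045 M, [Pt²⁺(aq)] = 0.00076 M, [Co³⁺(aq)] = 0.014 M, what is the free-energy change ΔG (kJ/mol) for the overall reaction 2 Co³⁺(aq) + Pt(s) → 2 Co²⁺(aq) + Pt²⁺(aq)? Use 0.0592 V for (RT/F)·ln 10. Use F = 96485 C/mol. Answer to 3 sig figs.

The standard cell potential is +1.83 − (+1.19) = +0.64 V, with n = 2 electrons in the balanced equation.
The reaction quotient is ([Co²⁺(aq)]^2·[Pt²⁺(aq)]) / [Co³⁺(aq)]^2 = 0.00785; by Nernst, E = +0.64 − (0.0592/2)(−2.105) = +0.7023 V.
Finally ΔG = −nFE = −(2)(96485 C/mol)(+0.7023 V) = −136 kJ/mol.

−136 kJ/mol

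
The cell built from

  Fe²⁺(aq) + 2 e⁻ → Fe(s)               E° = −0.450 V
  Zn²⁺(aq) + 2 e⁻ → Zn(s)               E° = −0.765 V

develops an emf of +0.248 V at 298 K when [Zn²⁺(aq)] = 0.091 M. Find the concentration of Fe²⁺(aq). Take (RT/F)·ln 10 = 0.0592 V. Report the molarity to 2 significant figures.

The Fe²⁺/Fe couple has the larger reduction potential, so it is the cathode: E°cell = −0.450 − (−0.765) = +0.315 V and n = 2.
From the Nernst equation, log Q = n(E° − E)/0.0592 = 2·(+0.315 − (+0.248))/0.0592 = 2.264.
For Fe²⁺(aq) + Zn(s) → Fe(s) + Zn²⁺(aq), the reaction quotient is Q = [Zn²⁺(aq)] / [Fe²⁺(aq)].
Solving for the unknown gives log [Fe²⁺(aq)] = −3.305, so [Fe²⁺(aq)] ≈ 0.00050 M.

0.00050 M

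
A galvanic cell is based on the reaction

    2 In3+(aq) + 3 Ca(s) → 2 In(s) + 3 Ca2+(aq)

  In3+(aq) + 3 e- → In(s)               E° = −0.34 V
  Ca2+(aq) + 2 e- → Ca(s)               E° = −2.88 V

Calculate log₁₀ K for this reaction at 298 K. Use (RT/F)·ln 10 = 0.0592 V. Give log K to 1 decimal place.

The In³⁺/In couple is reduced (cathode); E°cell = −0.34 − (−2.88) = +2.54 V with n = 6.
At equilibrium E = 0, so log K = nE°cell / 0.0592 = (6)(+2.54) / 0.0592 = 257.4.

log K = 257.4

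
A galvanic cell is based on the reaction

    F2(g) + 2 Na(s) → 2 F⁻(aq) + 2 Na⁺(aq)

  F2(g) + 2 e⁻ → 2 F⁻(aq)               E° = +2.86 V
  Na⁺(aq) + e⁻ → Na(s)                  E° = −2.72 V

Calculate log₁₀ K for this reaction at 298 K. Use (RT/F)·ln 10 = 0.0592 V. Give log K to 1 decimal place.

log K = 188.5

The F₂/F⁻ couple is reduced (cathode); E°cell = +2.86 − (−2.72) = +5.58 V with n = 2.
At equilibrium E = 0, so log K = nE°cell / 0.0592 = (2)(+5.58) / 0.0592 = 188.5.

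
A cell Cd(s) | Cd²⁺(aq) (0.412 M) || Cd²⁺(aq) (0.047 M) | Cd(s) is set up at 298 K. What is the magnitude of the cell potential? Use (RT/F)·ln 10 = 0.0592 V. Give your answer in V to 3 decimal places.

0.028 V

For a concentration cell E°cell = 0, since both electrodes use the same couple.
The compartment with the higher Cd²⁺(aq) concentration (0.412 M) acts as the cathode; ions are reduced there and produced at the dilute (0.047 M) anode.
With n = 2, Ecell = −(0.0592/2)·log([dilute]/[conc]) = −(0.0592/2)·log(0.047/0.412) = +0.028 V.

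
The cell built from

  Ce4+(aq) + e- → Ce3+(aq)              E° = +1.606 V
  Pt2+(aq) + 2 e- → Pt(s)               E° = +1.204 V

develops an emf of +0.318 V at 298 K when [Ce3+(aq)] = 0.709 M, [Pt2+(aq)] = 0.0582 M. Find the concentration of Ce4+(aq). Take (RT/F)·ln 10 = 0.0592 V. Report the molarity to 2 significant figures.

0.0065 M

With Ce⁴⁺/Ce³⁺ at the cathode and Pt²⁺/Pt at the anode, E°cell = +1.606 − (+1.204) = +0.402 V (n = 2).
Rearranging E = E° − (0.0592/n)·log Q gives log Q = 2(+0.402 − (+0.318))/0.0592 = 2.838.
Balancing electrons gives 2 Ce4+(aq) + Pt(s) → 2 Ce3+(aq) + Pt2+(aq); thus Q = ([Ce3+(aq)]^2·[Pt2+(aq)]) / [Ce4+(aq)]^2.
Substituting the known concentrations and solving, log [Ce4+(aq)] = −2.186 and [Ce4+(aq)] = 0.0065 M.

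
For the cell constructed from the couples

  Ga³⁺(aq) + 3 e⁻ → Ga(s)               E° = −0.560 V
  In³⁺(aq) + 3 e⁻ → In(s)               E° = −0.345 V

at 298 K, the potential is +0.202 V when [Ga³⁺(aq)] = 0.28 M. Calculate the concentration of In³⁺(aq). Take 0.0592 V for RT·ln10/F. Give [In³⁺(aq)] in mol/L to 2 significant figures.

With In³⁺/In at the cathode and Ga³⁺/Ga at the anode, E°cell = −0.345 − (−0.560) = +0.215 V (n = 3).
Since E = E° − (0.0592/n)·log Q, log Q = n(E° − E)/0.0592 = 0.659.
The balanced reaction is In³⁺(aq) + Ga(s) → In(s) + Ga³⁺(aq), so Q = [Ga³⁺(aq)] / [In³⁺(aq)].
Isolating [In³⁺(aq)] in Q = 10^{0.659} yields log [In³⁺(aq)] = −1.212, i.e. 0.061 M.

0.061 M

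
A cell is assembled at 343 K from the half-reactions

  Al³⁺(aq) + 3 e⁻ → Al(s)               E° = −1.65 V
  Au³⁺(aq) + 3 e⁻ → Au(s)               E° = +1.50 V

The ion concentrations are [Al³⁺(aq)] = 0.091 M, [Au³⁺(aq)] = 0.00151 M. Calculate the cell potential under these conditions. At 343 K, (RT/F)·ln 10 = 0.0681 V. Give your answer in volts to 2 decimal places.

+3.11 V

Since E°(Au³⁺/Au) > E°(Al³⁺/Al), Au³⁺/Au serves as the cathode.
E°cell = E°cat − E°an = +1.50 − (−1.65) = +3.15 V; n = 3.
Balancing gives Au³⁺(aq) + Al(s) → Au(s) + Al³⁺(aq); hence Q = [Al³⁺(aq)] / [Au³⁺(aq)] = 60.3 (log Q = 1.780).
E = E° − (0.0681/n)·log Q = +3.15 − (0.0681/3)(1.780) = +3.11 V.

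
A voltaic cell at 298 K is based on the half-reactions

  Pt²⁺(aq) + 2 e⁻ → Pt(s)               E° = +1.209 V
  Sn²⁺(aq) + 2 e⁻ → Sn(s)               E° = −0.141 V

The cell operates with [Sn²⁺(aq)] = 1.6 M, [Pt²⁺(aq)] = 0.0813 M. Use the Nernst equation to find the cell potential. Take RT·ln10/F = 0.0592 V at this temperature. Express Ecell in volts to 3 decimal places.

+1.312 V

Pt²⁺/Pt is reduced (cathode, E° = +1.209 V) and Sn²⁺/Sn is oxidized (anode).
E°cell = +1.209 − (−0.141) = +1.350 V, with n = 2 electrons transferred.
Balancing gives Pt²⁺(aq) + Sn(s) → Pt(s) + Sn²⁺(aq); hence Q = [Sn²⁺(aq)] / [Pt²⁺(aq)] = 19.7 (log Q = 1.294).
E = E° − (0.0592/n)·log Q = +1.350 − (0.0592/2)(1.294) = +1.312 V.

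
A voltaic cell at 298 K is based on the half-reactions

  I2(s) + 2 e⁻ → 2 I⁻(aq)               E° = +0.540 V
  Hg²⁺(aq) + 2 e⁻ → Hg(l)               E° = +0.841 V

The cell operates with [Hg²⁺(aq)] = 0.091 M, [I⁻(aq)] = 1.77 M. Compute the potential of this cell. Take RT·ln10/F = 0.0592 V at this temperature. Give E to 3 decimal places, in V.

+0.285 V

Since E°(Hg²⁺/Hg) > E°(I₂/I⁻), Hg²⁺/Hg serves as the cathode.
The standard potential is +0.841 − (+0.540) = +0.301 V and the balanced reaction transfers n = 2 electrons.
Balancing gives Hg²⁺(aq) + 2 I⁻(aq) → Hg(l) + I2(s); hence Q = 1 / ([Hg²⁺(aq)]·[I⁻(aq)]^2) = 3.51 (log Q = 0.545).
By the Nernst equation, E = +0.301 − (0.0592/2)·(0.545) = +0.285 V.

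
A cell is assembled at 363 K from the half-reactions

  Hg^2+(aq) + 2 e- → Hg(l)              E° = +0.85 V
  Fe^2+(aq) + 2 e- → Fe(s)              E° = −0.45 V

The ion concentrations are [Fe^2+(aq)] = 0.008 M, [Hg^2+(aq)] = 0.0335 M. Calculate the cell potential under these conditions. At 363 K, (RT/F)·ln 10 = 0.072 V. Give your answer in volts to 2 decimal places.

+1.32 V

Since E°(Hg²⁺/Hg) > E°(Fe²⁺/Fe), Hg²⁺/Hg serves as the cathode.
E°cell = +0.85 − (−0.45) = +1.30 V, with n = 2 electrons transferred.
For the overall reaction Hg^2+(aq) + Fe(s) → Hg(l) + Fe^2+(aq), Q = [Fe^2+(aq)] / [Hg^2+(aq)] = 0.239, giving log Q = −0.622.
By the Nernst equation, E = +1.30 − (0.072/2)·(−0.622) = +1.32 V.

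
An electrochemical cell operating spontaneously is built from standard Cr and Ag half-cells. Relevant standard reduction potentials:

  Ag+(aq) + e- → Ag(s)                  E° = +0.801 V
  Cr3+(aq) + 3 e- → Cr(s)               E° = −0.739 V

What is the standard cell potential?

The Ag⁺/Ag couple has the higher E°, so Ag ion is reduced (cathode) and Cr is oxidized (anode).
E°cell = E°(cathode) − E°(anode) = +0.801 − (−0.739) = +1.540 V.

+1.540 V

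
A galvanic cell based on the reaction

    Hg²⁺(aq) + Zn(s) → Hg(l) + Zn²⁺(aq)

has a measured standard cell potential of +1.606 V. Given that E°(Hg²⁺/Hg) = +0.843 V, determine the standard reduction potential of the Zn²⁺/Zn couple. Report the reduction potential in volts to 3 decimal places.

−0.763 V

In the reaction as written the Hg²⁺/Hg couple is reduced (cathode) and Zn²⁺/Zn is oxidized (anode), so E°cell = E°(Hg²⁺/Hg) − E°(Zn²⁺/Zn).
E°(Zn²⁺/Zn) = E°(cathode) − E°cell = +0.843 − (+1.606) = −0.763 V.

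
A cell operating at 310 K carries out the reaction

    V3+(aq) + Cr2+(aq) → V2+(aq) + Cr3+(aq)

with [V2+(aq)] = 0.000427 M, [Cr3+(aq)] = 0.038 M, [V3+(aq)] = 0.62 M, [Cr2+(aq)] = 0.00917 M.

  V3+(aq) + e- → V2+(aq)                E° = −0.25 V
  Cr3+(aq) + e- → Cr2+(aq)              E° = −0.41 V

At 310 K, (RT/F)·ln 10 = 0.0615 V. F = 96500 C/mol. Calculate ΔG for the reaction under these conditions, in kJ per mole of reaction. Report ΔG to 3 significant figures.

−30.5 kJ/mol

E°cell = −0.25 − (−0.41) = +0.16 V; the balanced reaction transfers n = 1 electron.
Here Q = ([V2+(aq)]·[Cr3+(aq)]) / ([V3+(aq)]·[Cr2+(aq)]) = 0.00285 (log Q = −2.545), giving E = +0.16 − (0.0615/1)·(−2.545) = +0.3165 V.
Then ΔG = −nFE = −1 × 96500 × +0.3165 J/mol = −30.5 kJ/mol.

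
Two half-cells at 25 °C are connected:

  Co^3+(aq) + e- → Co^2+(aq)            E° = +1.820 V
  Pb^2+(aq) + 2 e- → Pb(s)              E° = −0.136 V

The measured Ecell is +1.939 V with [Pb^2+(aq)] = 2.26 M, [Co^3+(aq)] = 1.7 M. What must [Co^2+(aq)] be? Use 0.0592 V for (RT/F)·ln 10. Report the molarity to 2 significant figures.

2.2 M

Co³⁺/Co²⁺ is the cathode (higher E°); E°cell = +1.820 − (−0.136) = +1.956 V with n = 2.
Rearranging E = E° − (0.0592/n)·log Q gives log Q = 2(+1.956 − (+1.939))/0.0592 = 0.574.
The balanced reaction is 2 Co^3+(aq) + Pb(s) → 2 Co^2+(aq) + Pb^2+(aq), so Q = ([Co^2+(aq)]^2·[Pb^2+(aq)]) / [Co^3+(aq)]^2.
Isolating [Co^2+(aq)] in Q = 10^{0.574} yields log [Co^2+(aq)] = 0.340, i.e. 2.2 M.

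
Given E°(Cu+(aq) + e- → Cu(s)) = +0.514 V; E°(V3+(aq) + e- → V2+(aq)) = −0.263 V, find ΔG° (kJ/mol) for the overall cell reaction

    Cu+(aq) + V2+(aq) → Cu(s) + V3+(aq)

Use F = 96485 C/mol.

In the reaction as written Cu+(aq) is reduced, so the Cu⁺/Cu couple is the cathode and V³⁺/V²⁺ is the anode.
E°cell = +0.514 − (−0.263) = +0.777 V; balancing electrons gives n = 1.
ΔG° = −nFE°cell = −(1)(96485)(+0.777) J/mol = −75.0 kJ/mol.

−75.0 kJ/mol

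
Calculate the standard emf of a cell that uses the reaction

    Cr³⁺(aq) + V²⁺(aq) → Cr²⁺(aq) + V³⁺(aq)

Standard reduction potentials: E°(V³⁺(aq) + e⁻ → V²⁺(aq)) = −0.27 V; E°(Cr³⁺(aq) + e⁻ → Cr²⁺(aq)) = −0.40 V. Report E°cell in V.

−0.13 V

In the reaction as written, Cr³⁺(aq) is reduced (cathode) and V³⁺(aq) is produced by oxidation at the anode.
E°cell = E°(cathode) − E°(anode) = −0.40 − (−0.27) = −0.13 V.
The negative E°cell means the reaction is non-spontaneous in the direction written.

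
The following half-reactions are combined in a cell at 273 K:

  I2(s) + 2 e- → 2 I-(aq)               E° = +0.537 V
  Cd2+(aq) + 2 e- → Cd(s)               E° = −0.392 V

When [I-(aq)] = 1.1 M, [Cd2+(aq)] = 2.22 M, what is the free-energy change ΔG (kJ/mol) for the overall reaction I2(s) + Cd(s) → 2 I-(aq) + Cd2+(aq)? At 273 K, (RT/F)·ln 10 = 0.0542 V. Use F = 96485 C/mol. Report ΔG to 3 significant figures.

E°cell = +0.537 − (−0.392) = +0.929 V; the balanced reaction transfers n = 2 electrons.
Here Q = [I-(aq)]^2·[Cd2+(aq)] = 2.69 (log Q = 0.429), giving E = +0.929 − (0.0542/2)·(0.429) = +0.9174 V.
Finally ΔG = −nFE = −(2)(96485 C/mol)(+0.9174 V) = −177 kJ/mol.

−177 kJ/mol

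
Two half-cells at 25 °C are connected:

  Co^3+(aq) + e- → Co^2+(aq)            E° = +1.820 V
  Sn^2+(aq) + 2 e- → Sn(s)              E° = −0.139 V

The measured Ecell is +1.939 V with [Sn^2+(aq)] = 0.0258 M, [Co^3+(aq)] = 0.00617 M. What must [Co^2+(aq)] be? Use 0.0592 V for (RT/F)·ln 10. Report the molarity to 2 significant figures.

0.084 M

The Co³⁺/Co²⁺ couple has the larger reduction potential, so it is the cathode: E°cell = +1.820 − (−0.139) = +1.959 V and n = 2.
Rearranging E = E° − (0.0592/n)·log Q gives log Q = 2(+1.959 − (+1.939))/0.0592 = 0.676.
For 2 Co^3+(aq) + Sn(s) → 2 Co^2+(aq) + Sn^2+(aq), the reaction quotient is Q = ([Co^2+(aq)]^2·[Sn^2+(aq)]) / [Co^3+(aq)]^2.
Isolating [Co^2+(aq)] in Q = 10^{0.676} yields log [Co^2+(aq)] = −1.078, i.e. 0.084 M.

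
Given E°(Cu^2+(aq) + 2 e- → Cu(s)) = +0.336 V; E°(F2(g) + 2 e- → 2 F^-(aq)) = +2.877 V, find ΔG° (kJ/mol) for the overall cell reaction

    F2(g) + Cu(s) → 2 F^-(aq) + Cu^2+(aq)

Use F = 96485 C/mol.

In the reaction as written F2(g) is reduced, so the F₂/F⁻ couple is the cathode and Cu²⁺/Cu is the anode.
E°cell = +2.877 − (+0.336) = +2.541 V; balancing electrons gives n = 2.
ΔG° = −nFE°cell = −(2)(96485)(+2.541) J/mol = −490 kJ/mol.

−490 kJ/mol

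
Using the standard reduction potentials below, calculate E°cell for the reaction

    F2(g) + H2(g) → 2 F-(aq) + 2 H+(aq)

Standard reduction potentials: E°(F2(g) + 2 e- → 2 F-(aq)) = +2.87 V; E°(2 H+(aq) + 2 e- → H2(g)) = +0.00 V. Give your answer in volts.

In the reaction as written, F2(g) is reduced (cathode) and H+(aq) is produced by oxidation at the anode.
E°cell = E°(cathode) − E°(anode) = +2.87 − (+0.00) = +2.87 V.
The positive value indicates the reaction is spontaneous as written.

+2.87 V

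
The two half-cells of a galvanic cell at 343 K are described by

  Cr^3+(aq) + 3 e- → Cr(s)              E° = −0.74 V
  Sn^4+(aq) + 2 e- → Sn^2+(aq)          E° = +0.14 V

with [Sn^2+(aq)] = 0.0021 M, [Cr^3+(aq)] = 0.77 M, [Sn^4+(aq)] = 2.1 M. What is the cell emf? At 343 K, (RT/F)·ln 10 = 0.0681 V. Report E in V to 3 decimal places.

+0.985 V

The Sn⁴⁺/Sn²⁺ couple has the more positive E°, so it is the cathode; Cr³⁺/Cr is the anode.
E°cell = +0.14 − (−0.74) = +0.88 V, with n = 6 electrons transferred.
Balancing gives 3 Sn^4+(aq) + 2 Cr(s) → 3 Sn^2+(aq) + 2 Cr^3+(aq); hence Q = ([Sn^2+(aq)]^3·[Cr^3+(aq)]^2) / [Sn^4+(aq)]^3 = 5.93×10^−10 (log Q = −9.227).
By the Nernst equation, E = +0.88 − (0.0681/6)·(−9.227) = +0.985 V.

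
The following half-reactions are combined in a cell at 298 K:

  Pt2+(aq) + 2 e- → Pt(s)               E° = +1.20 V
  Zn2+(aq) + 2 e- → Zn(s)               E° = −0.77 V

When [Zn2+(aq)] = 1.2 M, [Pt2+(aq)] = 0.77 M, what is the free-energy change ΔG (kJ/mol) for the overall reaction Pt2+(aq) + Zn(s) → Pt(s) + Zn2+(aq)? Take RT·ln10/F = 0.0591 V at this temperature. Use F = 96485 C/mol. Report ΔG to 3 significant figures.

With Pt²⁺/Pt reduced at the cathode, E°cell = +1.20 − (−0.77) = +1.97 V and n = 2.
The reaction quotient is [Zn2+(aq)] / [Pt2+(aq)] = 1.56; by Nernst, E = +1.97 − (0.0591/2)(0.193) = +1.9643 V.
Then ΔG = −nFE = −2 × 96485 × +1.9643 J/mol = −379 kJ/mol.

−379 kJ/mol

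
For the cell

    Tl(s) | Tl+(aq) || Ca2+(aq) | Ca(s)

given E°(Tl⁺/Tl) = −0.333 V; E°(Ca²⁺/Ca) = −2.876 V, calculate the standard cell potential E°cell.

By convention the left-hand electrode in cell notation is the anode (oxidation) and the right-hand electrode is the cathode (reduction).
E°cell = E°(right) − E°(left) = −2.876 − (−0.333) = −2.543 V.
The negative sign shows that, as written, the cell would require an external voltage to drive the reaction.

−2.543 V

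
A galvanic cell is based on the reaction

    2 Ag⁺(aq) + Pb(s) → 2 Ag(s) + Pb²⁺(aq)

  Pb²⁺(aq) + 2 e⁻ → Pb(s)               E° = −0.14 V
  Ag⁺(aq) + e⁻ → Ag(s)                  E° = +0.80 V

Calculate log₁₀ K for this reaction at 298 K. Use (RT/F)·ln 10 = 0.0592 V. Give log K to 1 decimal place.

The Ag⁺/Ag couple is reduced (cathode); E°cell = +0.80 − (−0.14) = +0.94 V with n = 2.
At equilibrium E = 0, so log K = nE°cell / 0.0592 = (2)(+0.94) / 0.0592 = 31.8.

log K = 31.8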